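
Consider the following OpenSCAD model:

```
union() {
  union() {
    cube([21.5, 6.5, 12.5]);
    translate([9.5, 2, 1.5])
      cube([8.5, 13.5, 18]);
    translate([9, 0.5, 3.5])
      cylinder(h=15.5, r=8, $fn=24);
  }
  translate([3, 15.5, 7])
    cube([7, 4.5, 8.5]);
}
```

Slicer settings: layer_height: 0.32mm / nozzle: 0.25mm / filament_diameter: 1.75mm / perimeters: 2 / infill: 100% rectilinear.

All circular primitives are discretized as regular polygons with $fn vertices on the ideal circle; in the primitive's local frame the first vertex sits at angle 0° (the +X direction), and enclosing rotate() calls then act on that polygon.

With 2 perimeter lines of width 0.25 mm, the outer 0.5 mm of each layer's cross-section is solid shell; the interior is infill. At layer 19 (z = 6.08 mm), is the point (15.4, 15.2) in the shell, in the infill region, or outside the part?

shell

At z = 6.08 mm: the 21.5×6.5 cube contributes its full rectangle; the cube at (9.5, 2) (footprint 8.5×13.5) is included at this height; the r=8 cylinder at (9, 0.5) contributes a regular 24-gon of circumradius 8; Taking the union: the regions partially overlap (shared area 137.64 mm²), so overlapping operands fuse into one piece — 1 connected region; the cube at (3, 15.5) is absent (z outside [7, 15.5]); Taking the union: only the result so far is present, so the union is just that shape — 1 connected region. Overall, the cross-section is a single solid region. The nearest boundary edge runs (9.50, 15.50)→(18.00, 15.50); distance from the point to it = 0.30 mm. The point is inside the cross-section, 0.30 mm from the nearest boundary — within the 0.5 mm shell band (2 × 0.25).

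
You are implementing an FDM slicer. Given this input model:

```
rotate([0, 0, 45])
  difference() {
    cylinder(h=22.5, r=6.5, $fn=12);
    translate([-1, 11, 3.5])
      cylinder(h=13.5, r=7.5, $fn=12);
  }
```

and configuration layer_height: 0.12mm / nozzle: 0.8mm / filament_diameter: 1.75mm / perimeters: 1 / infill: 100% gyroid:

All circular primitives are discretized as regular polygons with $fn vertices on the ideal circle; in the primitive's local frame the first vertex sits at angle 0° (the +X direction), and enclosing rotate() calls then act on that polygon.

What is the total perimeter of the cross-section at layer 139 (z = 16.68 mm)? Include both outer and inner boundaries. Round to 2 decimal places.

At z = 16.68 mm: the cylinder: section is a regular 12-gon, circumradius r=6.5 (perimeter = 2·12·6.500·sin(180°/12) = 40.38 mm); the cylinder at (-1, 11): section is a regular 12-gon, circumradius r=7.5 (perimeter = 2·12·7.500·sin(180°/12) = 46.59 mm); After the difference (first − rest): starting from the r=6.5 cylinder, the r=7.5 cylinder at (-1, 11) partially overlaps it — only the 14.50 mm² overlap (of its 168.75 mm²) is removed, clipping the outline — boundary = 40.11 mm; (rotated 45° about Z; rotation is an isometry so areas/perimeters/island counts are preserved). Overall, the cross-section is a single solid region. Total boundary length (outer) = 40.11 mm.

40.11 mm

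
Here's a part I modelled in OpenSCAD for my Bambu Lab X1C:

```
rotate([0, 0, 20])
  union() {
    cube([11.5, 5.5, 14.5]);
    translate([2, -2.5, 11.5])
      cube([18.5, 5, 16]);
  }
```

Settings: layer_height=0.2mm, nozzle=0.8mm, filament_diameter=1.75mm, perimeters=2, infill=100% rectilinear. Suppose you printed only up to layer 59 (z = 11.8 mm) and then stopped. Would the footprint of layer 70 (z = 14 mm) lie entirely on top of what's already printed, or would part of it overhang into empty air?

entirely on top

Compare the two slices. At z = 11.8: the 11.5×5.5 cube contributes its full rectangle (area 63.25 mm²); the cube at (2, -2.5) is present — its section is the full 18.5×5 rectangle (area 92.50 mm²); Combining (union): the regions partially overlap — summed areas 155.75 mm² minus the doubly-counted overlap 23.75 mm² gives 132.00 mm² — area = 132.00 mm²; (rotated 20° about Z; rotation is an isometry so areas/perimeters/island counts are preserved). At z = 14: the 11.5×5.5 cube contributes its full rectangle (area 63.25 mm²); the cube at (2, -2.5) (footprint 18.5×5) is included at this height (area 92.50 mm²); Combining (union): the regions partially overlap — summed areas 155.75 mm² minus the doubly-counted overlap 23.75 mm² gives 132.00 mm² — area = 132.00 mm²; (whole slice rotated 20° about Z — lengths, areas and connectivity unchanged). Checking containment: the cross-section at z = 14 is a subset of the cross-section at z = 11.8.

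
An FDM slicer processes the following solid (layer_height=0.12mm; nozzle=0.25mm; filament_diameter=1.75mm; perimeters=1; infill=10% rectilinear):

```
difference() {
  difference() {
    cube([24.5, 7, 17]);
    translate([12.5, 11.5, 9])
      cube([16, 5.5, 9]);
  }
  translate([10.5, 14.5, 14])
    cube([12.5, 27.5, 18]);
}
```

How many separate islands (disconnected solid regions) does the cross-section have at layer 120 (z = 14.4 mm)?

1

At z = 14.4 mm: the cube (footprint 24.5×7) is included at this height; the cube at (12.5, 11.5) is present — its section is the full 16×5.5 rectangle; Subtracting the remaining from the first: starting from the 24.5×7 cube, the 16×5.5 cube at (12.5, 11.5) misses the remaining region (no effect) — 1 connected region; the cube at (10.5, 14.5) is present — its section is the full 12.5×27.5 rectangle; After the difference (first − rest): starting from that combined region, the 12.5×27.5 cube at (10.5, 14.5) misses the remaining region (no effect) — 1 connected region. Overall, the cross-section is a single solid region. Island count = 1.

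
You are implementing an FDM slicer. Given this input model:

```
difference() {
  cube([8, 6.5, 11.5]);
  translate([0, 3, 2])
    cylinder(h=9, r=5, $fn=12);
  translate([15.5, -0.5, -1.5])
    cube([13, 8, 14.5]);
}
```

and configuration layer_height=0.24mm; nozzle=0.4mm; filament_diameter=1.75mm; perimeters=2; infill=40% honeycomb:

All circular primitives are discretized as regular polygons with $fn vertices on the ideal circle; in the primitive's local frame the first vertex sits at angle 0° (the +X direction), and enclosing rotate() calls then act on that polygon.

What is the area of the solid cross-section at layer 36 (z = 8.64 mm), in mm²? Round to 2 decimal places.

At z = 8.64 mm: the cube (footprint 8×6.5) is included at this height (area 52.00 mm²); the cylinder at (0, 3): section is a regular 12-gon, circumradius r=5 (area = (12/2)·5.000²·sin(360°/12) = 75.00 mm²); the cube at (15.5, -0.5) is present — its section is the full 13×8 rectangle (area 104.00 mm²); Taking the first minus the rest: starting from the 8×6.5 cube (52.00 mm²), the r=5 cylinder at (0, 3) partially overlaps it — only the 29.20 mm² overlap (of its 75.00 mm²) is removed, clipping the outline; the 13×8 cube at (15.5, -0.5) misses the remaining region (no effect) — area = 22.80 mm². Overall, the cross-section is a single solid region. Net area = 22.80 mm².

22.80 mm²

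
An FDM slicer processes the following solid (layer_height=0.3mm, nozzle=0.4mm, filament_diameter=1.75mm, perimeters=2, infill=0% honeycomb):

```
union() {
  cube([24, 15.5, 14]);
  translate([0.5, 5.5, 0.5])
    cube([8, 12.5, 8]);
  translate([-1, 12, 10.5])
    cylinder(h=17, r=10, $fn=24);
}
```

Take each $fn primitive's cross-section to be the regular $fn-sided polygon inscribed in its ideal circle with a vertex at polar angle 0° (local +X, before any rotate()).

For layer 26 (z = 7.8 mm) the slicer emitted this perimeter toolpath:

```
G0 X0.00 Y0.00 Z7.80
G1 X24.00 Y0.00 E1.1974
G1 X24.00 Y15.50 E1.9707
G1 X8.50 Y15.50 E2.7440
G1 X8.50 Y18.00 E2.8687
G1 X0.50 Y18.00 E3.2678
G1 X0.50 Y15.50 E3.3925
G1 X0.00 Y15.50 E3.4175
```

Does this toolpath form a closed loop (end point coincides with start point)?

no

Start point (G0): (0.00, 0.00). End point (last G1): the path does not return to the start — open.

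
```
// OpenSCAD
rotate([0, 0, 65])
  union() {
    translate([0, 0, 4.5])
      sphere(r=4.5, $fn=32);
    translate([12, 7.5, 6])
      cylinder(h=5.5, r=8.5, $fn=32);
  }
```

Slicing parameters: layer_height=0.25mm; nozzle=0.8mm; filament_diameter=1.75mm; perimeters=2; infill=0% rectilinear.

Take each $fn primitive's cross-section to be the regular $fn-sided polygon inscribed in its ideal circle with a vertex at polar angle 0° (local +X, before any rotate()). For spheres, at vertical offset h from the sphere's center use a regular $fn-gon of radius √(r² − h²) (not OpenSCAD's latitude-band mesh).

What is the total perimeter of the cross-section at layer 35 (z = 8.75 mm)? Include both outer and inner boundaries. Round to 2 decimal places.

62.60 mm

At z = 8.75 mm: the sphere: section is a regular 32-gon, circumradius = √(r²−h²) = √(4.5²−4.25²) = 1.479 (perimeter = 2·32·1.479·sin(180°/32) = 9.28 mm); the r=8.5 cylinder at (12, 7.5) gives a regular 32-gon of circumradius 8.5 (constant along its height) (perimeter = 2·32·8.500·sin(180°/32) = 53.32 mm); Merging all regions: the 2 present regions are separate (no shared area or edge), so areas and boundary lengths simply add and each stays a separate island — boundary = 62.60 mm; (rotated 65° about Z; rotation is an isometry so areas/perimeters/island counts are preserved). Overall, the cross-section has 2 separate islands. Total boundary length (outer) = 62.60 mm.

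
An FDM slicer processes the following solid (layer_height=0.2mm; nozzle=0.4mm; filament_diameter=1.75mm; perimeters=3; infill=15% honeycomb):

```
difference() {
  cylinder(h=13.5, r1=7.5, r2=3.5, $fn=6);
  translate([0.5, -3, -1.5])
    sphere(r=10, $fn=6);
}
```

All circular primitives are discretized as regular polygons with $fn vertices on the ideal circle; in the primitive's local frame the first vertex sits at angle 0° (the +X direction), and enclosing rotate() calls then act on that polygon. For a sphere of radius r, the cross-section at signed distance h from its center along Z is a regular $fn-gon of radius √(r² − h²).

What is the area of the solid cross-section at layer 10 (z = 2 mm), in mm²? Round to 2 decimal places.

6.44 mm²

At z = 2 mm: the cone (r1=7.5→r2=3.5) has section circumradius 6.907 here — a regular 6-gon (area = (6/2)·6.907²·sin(360°/6) = 123.96 mm²); the sphere at (0.5, -3): section is a regular 6-gon, circumradius = √(r²−h²) = √(10²−3.5²) = 9.367 (area = (6/2)·9.367²·sin(360°/6) = 227.98 mm²); Taking the first minus the rest: starting from the cone (123.96 mm²), the r=10 sphere at (0.5, -3) partially overlaps it — only the 117.52 mm² overlap (of its 227.98 mm²) is removed, clipping the outline — area = 6.44 mm². Overall, the cross-section is a single solid region. Net area = 6.44 mm².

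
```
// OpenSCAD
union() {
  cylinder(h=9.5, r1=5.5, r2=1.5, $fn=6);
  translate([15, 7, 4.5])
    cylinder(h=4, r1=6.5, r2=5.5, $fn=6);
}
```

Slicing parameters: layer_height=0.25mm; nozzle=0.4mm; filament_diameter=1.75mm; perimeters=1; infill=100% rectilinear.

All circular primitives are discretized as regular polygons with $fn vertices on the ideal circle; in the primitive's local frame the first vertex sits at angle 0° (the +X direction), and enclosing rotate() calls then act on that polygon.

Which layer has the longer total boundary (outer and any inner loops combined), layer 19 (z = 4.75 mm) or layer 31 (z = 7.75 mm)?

layer 19 (z = 4.75 mm)

Layer 19 (z = 4.75): the cone (r1=5.5→r2=1.5) has section circumradius 3.500 here — a regular 6-gon (perimeter = 2·6·3.500·sin(180°/6) = 21.00 mm); the cone at (15, 7): at t=0.062 of its height the radius interpolates to r₁+(r₂−r₁)t = 6.438, giving a regular 6-gon of that circumradius (perimeter = 2·6·6.438·sin(180°/6) = 38.62 mm); Taking the union: the 2 present regions are separate (no shared area or edge), so areas and boundary lengths simply add and each stays a separate island — boundary = 59.62 mm. So its perimeter = 59.62 mm. Layer 31 (z = 7.75): the cone (r1=5.5→r2=1.5) has section circumradius 2.237 here — a regular 6-gon (perimeter = 2·6·2.237·sin(180°/6) = 13.42 mm); the cone at (15, 7) (r1=6.5→r2=5.5) has section circumradius 5.688 here — a regular 6-gon (perimeter = 2·6·5.688·sin(180°/6) = 34.12 mm); Merging all regions: the 2 present regions are separate (no shared area or edge), so areas and boundary lengths simply add and each stays a separate island — boundary = 47.55 mm. So its perimeter = 47.55 mm. Layer 19 is larger (59.62 vs 47.55 mm).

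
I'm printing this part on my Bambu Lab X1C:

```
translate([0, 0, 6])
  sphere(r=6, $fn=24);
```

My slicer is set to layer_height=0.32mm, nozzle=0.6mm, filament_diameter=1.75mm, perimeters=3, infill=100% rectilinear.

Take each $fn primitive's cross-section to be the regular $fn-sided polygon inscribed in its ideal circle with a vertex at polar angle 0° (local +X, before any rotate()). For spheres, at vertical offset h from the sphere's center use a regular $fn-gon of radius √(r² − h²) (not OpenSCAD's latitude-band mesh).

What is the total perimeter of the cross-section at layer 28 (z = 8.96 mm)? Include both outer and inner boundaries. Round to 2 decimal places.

32.70 mm

At z = 8.96 mm: the sphere: section is a regular 24-gon, circumradius = √(r²−h²) = √(6²−2.96²) = 5.219 (perimeter = 2·24·5.219·sin(180°/24) = 32.70 mm). Overall, the cross-section is a single solid region. Total boundary length (outer) = 32.70 mm.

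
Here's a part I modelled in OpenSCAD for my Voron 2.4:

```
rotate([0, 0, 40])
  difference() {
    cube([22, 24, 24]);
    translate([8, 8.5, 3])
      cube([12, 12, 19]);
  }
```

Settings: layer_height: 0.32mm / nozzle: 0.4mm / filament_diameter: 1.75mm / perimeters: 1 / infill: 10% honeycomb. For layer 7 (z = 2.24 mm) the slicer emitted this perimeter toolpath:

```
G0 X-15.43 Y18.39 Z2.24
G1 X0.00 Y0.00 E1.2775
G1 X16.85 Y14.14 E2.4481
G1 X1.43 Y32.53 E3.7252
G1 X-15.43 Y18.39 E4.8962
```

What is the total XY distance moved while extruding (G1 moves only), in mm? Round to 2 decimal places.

92.01 mm

Sum the Euclidean lengths of each G1 segment: total = 92.01 mm.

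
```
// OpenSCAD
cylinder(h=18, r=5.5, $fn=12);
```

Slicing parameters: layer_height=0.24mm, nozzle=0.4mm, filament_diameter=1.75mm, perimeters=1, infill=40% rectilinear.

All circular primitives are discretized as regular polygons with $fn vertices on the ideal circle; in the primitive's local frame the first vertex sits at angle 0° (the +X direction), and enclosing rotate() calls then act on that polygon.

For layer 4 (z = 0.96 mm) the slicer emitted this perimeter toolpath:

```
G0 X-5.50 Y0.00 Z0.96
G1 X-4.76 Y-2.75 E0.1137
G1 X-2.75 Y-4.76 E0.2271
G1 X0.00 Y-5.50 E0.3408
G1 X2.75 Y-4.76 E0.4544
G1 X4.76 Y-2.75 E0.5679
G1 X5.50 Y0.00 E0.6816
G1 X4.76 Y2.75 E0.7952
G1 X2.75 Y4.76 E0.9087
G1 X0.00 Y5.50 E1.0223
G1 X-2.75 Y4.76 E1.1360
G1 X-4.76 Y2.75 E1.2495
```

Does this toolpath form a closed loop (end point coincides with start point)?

Start point (G0): (-5.50, 0.00). End point (last G1): the path does not return to the start — open.

no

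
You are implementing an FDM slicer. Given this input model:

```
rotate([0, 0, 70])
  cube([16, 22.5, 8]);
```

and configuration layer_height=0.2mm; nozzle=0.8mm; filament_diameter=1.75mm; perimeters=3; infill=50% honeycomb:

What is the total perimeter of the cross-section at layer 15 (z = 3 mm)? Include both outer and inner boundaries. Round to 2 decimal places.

At z = 3 mm: the cube is present — its section is the full 16×22.5 rectangle (perimeter 77.00 mm); (whole slice rotated 70° about Z — lengths, areas and connectivity unchanged). Overall, the cross-section is a single solid region. Total boundary length (outer) = 77.00 mm.

77.00 mm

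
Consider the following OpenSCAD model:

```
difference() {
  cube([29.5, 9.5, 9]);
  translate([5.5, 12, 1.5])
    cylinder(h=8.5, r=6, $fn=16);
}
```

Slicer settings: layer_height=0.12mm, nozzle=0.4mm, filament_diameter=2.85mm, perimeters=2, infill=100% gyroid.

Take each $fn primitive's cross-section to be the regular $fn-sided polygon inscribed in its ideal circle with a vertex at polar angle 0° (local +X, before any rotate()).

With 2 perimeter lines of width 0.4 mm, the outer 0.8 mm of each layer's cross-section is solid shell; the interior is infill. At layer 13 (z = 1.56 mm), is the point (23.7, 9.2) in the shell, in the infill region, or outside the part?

shell

At z = 1.56 mm: the cube (footprint 29.5×9.5) is included at this height; the cylinder at (5.5, 12): section is a regular 16-gon, circumradius r=6; After the difference (first − rest): starting from the 29.5×9.5 cube, the r=6 cylinder at (5.5, 12) partially overlaps it — only the 26.37 mm² overlap (of its 110.21 mm²) is removed, clipping the outline — 1 connected region. Overall, the cross-section is a single solid region. The nearest boundary edge runs (10.91, 9.50)→(29.50, 9.50); distance from the point to it = 0.30 mm. The point is inside the cross-section, 0.30 mm from the nearest boundary — within the 0.8 mm shell band (2 × 0.4).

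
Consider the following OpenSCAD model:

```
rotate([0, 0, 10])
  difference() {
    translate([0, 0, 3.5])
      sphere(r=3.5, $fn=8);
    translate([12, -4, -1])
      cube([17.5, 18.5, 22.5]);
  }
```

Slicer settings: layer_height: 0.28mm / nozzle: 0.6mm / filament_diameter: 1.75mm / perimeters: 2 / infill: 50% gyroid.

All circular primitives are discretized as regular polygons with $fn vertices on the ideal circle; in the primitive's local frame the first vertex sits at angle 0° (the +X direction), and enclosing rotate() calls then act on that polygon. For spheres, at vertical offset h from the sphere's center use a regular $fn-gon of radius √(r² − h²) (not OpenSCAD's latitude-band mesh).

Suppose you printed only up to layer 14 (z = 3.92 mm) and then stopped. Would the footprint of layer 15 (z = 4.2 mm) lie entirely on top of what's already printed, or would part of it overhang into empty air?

Compare the two slices. At z = 3.92: the sphere: section is a regular 8-gon, circumradius = √(r²−h²) = √(3.5²−0.42²) = 3.475 (area = (8/2)·3.475²·sin(360°/8) = 34.15 mm²); the 17.5×18.5 cube at (12, -4) contributes its full rectangle (area 323.75 mm²); Taking the first minus the rest: starting from the r=3.5 sphere (34.15 mm²), the 17.5×18.5 cube at (12, -4) misses the remaining region (no effect) — area = 34.15 mm²; (rotated 10° about Z; rotation is an isometry so areas/perimeters/island counts are preserved). At z = 4.2: the r=3.5 sphere slices to a regular 8-gon of circumradius 3.429 (√(r²−h²) with h=0.7 from center) (area = (8/2)·3.429²·sin(360°/8) = 33.26 mm²); the cube at (12, -4) is present — its section is the full 17.5×18.5 rectangle (area 323.75 mm²); Taking the first minus the rest: starting from the r=3.5 sphere (33.26 mm²), the 17.5×18.5 cube at (12, -4) misses the remaining region (no effect) — area = 33.26 mm²; (rotated 10° about Z; rotation is an isometry so areas/perimeters/island counts are preserved). Checking containment: the cross-section at z = 4.2 is a subset of the cross-section at z = 3.92.

entirely on top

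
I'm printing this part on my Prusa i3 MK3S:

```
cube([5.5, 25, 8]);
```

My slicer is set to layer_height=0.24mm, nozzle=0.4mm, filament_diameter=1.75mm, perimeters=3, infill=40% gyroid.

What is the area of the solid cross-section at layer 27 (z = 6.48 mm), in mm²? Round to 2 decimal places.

137.50 mm²

At z = 6.48 mm: the cube is present — its section is the full 5.5×25 rectangle (area 137.50 mm²). Overall, the cross-section is a single solid region. Net area = 137.50 mm².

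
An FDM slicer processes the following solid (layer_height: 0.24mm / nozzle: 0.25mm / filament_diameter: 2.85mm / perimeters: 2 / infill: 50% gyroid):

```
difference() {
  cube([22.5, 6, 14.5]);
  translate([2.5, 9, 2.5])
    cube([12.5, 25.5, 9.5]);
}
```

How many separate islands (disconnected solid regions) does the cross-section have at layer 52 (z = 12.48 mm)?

1

At z = 12.48 mm: the cube (footprint 22.5×6) is included at this height; the cube at (2.5, 9) does not reach this height (z outside [2.5, 12]); Taking the first minus the rest: none of the subtracted shapes is present at this height, so the 22.5×6 cube is unchanged — 1 connected region. Overall, the cross-section is a single solid region. Island count = 1.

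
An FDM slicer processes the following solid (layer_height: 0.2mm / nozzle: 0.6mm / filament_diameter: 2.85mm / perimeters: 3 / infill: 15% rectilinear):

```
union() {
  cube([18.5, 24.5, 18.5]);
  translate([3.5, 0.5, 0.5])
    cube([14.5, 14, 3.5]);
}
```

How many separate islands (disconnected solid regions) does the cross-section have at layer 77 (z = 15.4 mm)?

At z = 15.4 mm: the cube is present — its section is the full 18.5×24.5 rectangle; the cube at (3.5, 0.5) is absent (z outside [0.5, 4]); Combining (union): only the 18.5×24.5 cube is present, so the union is just that shape — 1 connected region. Overall, the cross-section is a single solid region. Island count = 1.

1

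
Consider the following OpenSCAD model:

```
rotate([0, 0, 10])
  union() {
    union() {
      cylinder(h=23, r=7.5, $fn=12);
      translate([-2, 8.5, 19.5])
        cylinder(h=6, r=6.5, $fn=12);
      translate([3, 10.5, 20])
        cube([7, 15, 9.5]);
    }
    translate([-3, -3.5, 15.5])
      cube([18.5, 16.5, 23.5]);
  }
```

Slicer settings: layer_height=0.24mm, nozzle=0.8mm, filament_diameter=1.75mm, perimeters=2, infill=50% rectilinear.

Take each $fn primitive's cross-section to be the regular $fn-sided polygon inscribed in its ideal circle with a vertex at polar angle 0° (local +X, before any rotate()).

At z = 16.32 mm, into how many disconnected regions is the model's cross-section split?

1

At z = 16.32 mm: the r=7.5 cylinder gives a regular 12-gon of circumradius 7.5 (constant along its height); the cylinder at (-2, 8.5) does not reach this height (z outside [19.5, 25.5]); the cube at (3, 10.5) does not reach this height (z outside [20, 29.5]); Merging all regions: only the r=7.5 cylinder is present, so the union is just that shape — 1 connected region; the 18.5×16.5 cube at (-3, -3.5) contributes its full rectangle; Taking the union: the regions partially overlap (shared area 98.59 mm²), so overlapping operands fuse into one piece — 1 connected region; (whole slice rotated 10° about Z — lengths, areas and connectivity unchanged). The result has 1 disconnected region.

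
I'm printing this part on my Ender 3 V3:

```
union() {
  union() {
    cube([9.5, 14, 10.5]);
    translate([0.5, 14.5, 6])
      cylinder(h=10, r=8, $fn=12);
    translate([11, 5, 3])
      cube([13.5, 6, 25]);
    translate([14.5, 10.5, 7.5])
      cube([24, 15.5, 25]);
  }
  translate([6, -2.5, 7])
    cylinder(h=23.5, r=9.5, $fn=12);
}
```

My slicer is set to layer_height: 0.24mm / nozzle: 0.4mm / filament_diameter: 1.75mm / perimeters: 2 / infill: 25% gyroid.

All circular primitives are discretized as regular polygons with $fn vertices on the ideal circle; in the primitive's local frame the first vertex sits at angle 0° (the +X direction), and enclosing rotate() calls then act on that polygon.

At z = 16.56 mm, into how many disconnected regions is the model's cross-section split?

At z = 16.56 mm: the cube is absent (z outside [0, 10.5]); the cylinder at (0.5, 14.5) is not intersected at this z (z outside [6, 16]); the 13.5×6 cube at (11, 5) contributes its full rectangle; the cube at (14.5, 10.5) is present — its section is the full 24×15.5 rectangle; Merging all regions: the regions partially overlap (shared area 5.00 mm²), so overlapping operands fuse into one piece — 1 connected region; the r=9.5 cylinder at (6, -2.5) gives a regular 12-gon of circumradius 9.5 (constant along its height); Combining (union): the regions partially overlap (shared area 0.11 mm²), so overlapping operands fuse into one piece — 1 connected region. The result has 1 disconnected region.

1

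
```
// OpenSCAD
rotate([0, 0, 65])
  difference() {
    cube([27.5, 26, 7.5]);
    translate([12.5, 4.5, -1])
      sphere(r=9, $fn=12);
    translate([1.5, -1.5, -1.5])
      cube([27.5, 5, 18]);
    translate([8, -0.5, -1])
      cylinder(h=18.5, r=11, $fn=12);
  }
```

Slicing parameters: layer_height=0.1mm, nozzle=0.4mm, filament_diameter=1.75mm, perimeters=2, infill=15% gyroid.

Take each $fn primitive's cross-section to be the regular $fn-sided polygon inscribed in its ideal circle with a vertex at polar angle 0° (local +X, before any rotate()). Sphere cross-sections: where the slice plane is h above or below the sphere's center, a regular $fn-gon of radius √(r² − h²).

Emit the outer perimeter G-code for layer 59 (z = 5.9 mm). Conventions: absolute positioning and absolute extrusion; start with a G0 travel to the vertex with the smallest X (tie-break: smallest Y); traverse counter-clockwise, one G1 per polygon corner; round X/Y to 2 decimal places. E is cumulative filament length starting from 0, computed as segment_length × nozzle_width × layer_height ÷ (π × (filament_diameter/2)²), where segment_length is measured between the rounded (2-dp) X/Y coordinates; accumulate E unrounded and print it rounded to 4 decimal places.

G0 X-23.56 Y10.99 Z5.90
G1 X-5.91 Y2.76 E0.3239
G1 X-7.12 Y6.08 E0.3826
G1 X-6.14 Y11.69 E0.4773
G1 X-4.36 Y13.80 E0.5232
G1 X-4.03 Y15.67 E0.5548
G1 X-2.11 Y17.96 E0.6045
G1 X0.70 Y18.99 E0.6543
G1 X3.65 Y18.47 E0.7041
G1 X4.44 Y17.80 E0.7213
G1 X8.45 Y26.40 E0.8791
G1 X-11.94 Y35.91 E1.2533
G1 X-23.56 Y10.99 E1.7105

At z = 5.9 mm: the 27.5×26 cube contributes its full rectangle; the sphere at (12.5, 4.5): section is a regular 12-gon, circumradius = √(r²−h²) = √(9²−6.9²) = 5.778; the cube at (1.5, -1.5) (footprint 27.5×5) is included at this height; the r=11 cylinder at (8, -0.5) contributes a regular 12-gon of circumradius 11; Taking the first minus the rest: starting from the 27.5×26 cube, the r=9 sphere at (12.5, 4.5) partially overlaps it — only the 94.77 mm² overlap (of its 100.17 mm²) is removed, clipping the outline; the 27.5×5 cube at (1.5, -1.5) partially overlaps it — only the 57.61 mm² overlap (of its 137.50 mm²) is removed, clipping the outline; the r=11 cylinder at (8, -0.5) partially overlaps it — only the 49.39 mm² overlap (of its 363.00 mm²) is removed, clipping the outline — 1 connected region; (whole slice rotated 65° about Z — lengths, areas and connectivity unchanged). The outline is a single polygon with 12 vertices. Extrusion per mm of travel: 0.4 × 0.1 / (π × 0.875²) = 0.016630. Accumulating E over each segment gives final E = 1.7105.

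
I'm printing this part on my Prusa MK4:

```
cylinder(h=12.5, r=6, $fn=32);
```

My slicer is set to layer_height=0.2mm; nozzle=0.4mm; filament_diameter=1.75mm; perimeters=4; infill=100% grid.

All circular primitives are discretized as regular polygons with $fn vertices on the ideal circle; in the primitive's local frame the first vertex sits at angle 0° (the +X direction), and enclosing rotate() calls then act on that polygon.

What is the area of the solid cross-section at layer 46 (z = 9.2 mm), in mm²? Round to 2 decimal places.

At z = 9.2 mm: the r=6 cylinder gives a regular 32-gon of circumradius 6 (constant along its height) (area = (32/2)·6.000²·sin(360°/32) = 112.37 mm²). Overall, the cross-section is a single solid region. Net area = 112.37 mm².

112.37 mm²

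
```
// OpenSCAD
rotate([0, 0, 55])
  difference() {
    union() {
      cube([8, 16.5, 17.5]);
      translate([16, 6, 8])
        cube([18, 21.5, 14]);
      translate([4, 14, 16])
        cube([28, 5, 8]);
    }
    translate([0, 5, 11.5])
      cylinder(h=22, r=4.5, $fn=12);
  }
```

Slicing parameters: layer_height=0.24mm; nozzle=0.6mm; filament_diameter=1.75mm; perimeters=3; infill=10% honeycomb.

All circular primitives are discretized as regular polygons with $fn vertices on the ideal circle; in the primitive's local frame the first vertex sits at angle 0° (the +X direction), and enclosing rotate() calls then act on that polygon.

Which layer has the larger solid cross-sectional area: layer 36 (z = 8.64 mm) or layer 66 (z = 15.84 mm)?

Layer 36 (z = 8.64): the cube is present — its section is the full 8×16.5 rectangle (area 132.00 mm²); the 18×21.5 cube at (16, 6) contributes its full rectangle (area 387.00 mm²); the cube at (4, 14) does not reach this height (z outside [16, 24]); Merging all regions: the 2 present regions are separate (no shared area or edge), so areas and boundary lengths simply add and each stays a separate island — area = 519.00 mm²; the cylinder at (0, 5) does not reach this height (z outside [11.5, 33.5]); Subtracting the remaining from the first: none of the subtracted shapes is present at this height, so that combined region is unchanged — area = 519.00 mm²; (whole slice rotated 55° about Z — lengths, areas and connectivity unchanged). So its area = 519.00 mm². Layer 66 (z = 15.84): the cube (footprint 8×16.5) is included at this height (area 132.00 mm²); the cube at (16, 6) (footprint 18×21.5) is included at this height (area 387.00 mm²); the cube at (4, 14) is not intersected at this z (z outside [16, 24]); Combining (union): the 2 present regions are separate (no shared area or edge), so areas and boundary lengths simply add and each stays a separate island — area = 519.00 mm²; the cylinder at (0, 5): section is a regular 12-gon, circumradius r=4.5 (area = (12/2)·4.500²·sin(360°/12) = 60.75 mm²); After the difference (first − rest): starting from that combined region (519.00 mm²), the r=4.5 cylinder at (0, 5) partially overlaps it — only the 30.38 mm² overlap (of its 60.75 mm²) is removed, clipping the outline — area = 488.62 mm²; (whole slice rotated 55° about Z — lengths, areas and connectivity unchanged). So its area = 488.63 mm². Layer 36 is larger (519.00 vs 488.63 mm²).

layer 36 (z = 8.64 mm)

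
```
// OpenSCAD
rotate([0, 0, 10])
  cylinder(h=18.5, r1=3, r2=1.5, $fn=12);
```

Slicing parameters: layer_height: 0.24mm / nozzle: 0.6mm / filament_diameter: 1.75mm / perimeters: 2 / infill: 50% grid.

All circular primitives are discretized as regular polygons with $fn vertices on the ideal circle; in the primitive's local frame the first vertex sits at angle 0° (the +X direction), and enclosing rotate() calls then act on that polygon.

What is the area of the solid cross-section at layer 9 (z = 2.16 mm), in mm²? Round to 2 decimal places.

At z = 2.16 mm: the cone: at t=0.117 of its height the radius interpolates to r₁+(r₂−r₁)t = 2.825, giving a regular 12-gon of that circumradius (area = (12/2)·2.825²·sin(360°/12) = 23.94 mm²); (rotated 10° about Z; rotation is an isometry so areas/perimeters/island counts are preserved). Overall, the cross-section is a single solid region. Net area = 23.94 mm².

23.94 mm²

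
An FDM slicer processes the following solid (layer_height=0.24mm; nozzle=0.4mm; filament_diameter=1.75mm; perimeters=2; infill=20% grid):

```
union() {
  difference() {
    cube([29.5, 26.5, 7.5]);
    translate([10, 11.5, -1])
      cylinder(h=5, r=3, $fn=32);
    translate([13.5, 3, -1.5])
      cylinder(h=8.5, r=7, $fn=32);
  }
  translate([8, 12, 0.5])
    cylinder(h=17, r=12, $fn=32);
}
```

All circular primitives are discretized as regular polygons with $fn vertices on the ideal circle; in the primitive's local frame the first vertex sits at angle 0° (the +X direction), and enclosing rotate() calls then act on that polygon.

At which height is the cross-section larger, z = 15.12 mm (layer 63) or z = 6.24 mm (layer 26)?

layer 26 (z = 6.24 mm)

Layer 63 (z = 15.12): the cube is not intersected at this z (z outside [0, 7.5]); the cylinder at (10, 11.5) is not intersected at this z (z outside [-1, 4]); the cylinder at (13.5, 3) is absent (z outside [-1.5, 7]); After the difference (first − rest): the first operand is absent here, so nothing remains; the cylinder at (8, 12): section is a regular 32-gon, circumradius r=12 (area = (32/2)·12.000²·sin(360°/32) = 449.49 mm²); Taking the union: only the r=12 cylinder at (8, 12) is present, so the union is just that shape — area = 449.49 mm². So its area = 449.49 mm². Layer 26 (z = 6.24): the cube (footprint 29.5×26.5) is included at this height (area 781.75 mm²); the cylinder at (10, 11.5) is absent (z outside [-1, 4]); the r=7 cylinder at (13.5, 3) contributes a regular 32-gon of circumradius 7 (area = (32/2)·7.000²·sin(360°/32) = 152.95 mm²); Subtracting the remaining from the first: starting from the 29.5×26.5 cube (781.75 mm²), the r=7 cylinder at (13.5, 3) partially overlaps it — only the 117.02 mm² overlap (of its 152.95 mm²) is removed, clipping the outline — area = 664.73 mm²; the r=12 cylinder at (8, 12) gives a regular 32-gon of circumradius 12 (constant along its height) (area = (32/2)·12.000²·sin(360°/32) = 449.49 mm²); Taking the union: the regions partially overlap — summed areas 1114.22 mm² minus the doubly-counted overlap 314.47 mm² gives 799.75 mm² — area = 799.75 mm². So its area = 799.75 mm². Layer 26 is larger (799.75 vs 449.49 mm²).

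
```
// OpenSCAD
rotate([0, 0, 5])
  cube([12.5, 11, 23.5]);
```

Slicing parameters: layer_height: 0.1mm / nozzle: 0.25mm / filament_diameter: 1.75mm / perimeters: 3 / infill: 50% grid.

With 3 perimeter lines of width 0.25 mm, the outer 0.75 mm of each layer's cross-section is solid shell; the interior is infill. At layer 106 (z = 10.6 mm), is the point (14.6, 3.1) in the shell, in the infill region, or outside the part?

outside

At z = 10.6 mm: the cube is present — its section is the full 12.5×11 rectangle; (rotated 5° about Z; rotation is an isometry so areas/perimeters/island counts are preserved). Overall, the cross-section is a single solid region. Undo the 5° rotation: the query point maps to (14.815, 1.816) in the un-rotated model frame. The nearest boundary edge runs (12.50, 0.00)→(12.50, 11.00); distance from the point to it = 2.31 mm. The point is not inside any of the regions above, so it lies outside the cross-section (2.31 mm from the nearest boundary).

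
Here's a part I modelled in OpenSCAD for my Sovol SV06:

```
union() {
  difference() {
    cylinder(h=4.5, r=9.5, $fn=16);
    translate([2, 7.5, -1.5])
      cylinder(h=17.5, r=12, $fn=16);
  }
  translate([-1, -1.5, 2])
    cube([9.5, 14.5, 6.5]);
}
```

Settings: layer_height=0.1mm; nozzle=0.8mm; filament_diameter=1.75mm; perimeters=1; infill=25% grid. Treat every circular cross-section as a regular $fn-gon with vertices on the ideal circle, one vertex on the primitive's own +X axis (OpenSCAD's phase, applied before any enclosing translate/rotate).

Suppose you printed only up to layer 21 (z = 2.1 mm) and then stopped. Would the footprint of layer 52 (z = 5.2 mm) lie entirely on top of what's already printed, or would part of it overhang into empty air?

entirely on top

Compare the two slices. At z = 2.1: the r=9.5 cylinder contributes a regular 16-gon of circumradius 9.5 (area = (16/2)·9.500²·sin(360°/16) = 276.30 mm²); the r=12 cylinder at (2, 7.5) contributes a regular 16-gon of circumradius 12 (area = (16/2)·12.000²·sin(360°/16) = 440.85 mm²); After the difference (first − rest): starting from the r=9.5 cylinder (276.30 mm²), the r=12 cylinder at (2, 7.5) partially overlaps it — only the 188.60 mm² overlap (of its 440.85 mm²) is removed, clipping the outline — area = 87.70 mm²; the cube at (-1, -1.5) is present — its section is the full 9.5×14.5 rectangle (area 137.75 mm²); Merging all regions: the 2 present regions are separate (no shared area or edge), so areas and boundary lengths simply add and each stays a separate island — area = 225.45 mm². At z = 5.2: the cylinder is absent (z outside [0, 4.5]); the r=12 cylinder at (2, 7.5) contributes a regular 16-gon of circumradius 12 (area = (16/2)·12.000²·sin(360°/16) = 440.85 mm²); Taking the first minus the rest: the first operand is absent here, so nothing remains; the cube at (-1, -1.5) (footprint 9.5×14.5) is included at this height (area 137.75 mm²); Taking the union: only the 9.5×14.5 cube at (-1, -1.5) is present, so the union is just that shape — area = 137.75 mm². Checking containment: the cross-section at z = 5.2 is a subset of the cross-section at z = 2.1.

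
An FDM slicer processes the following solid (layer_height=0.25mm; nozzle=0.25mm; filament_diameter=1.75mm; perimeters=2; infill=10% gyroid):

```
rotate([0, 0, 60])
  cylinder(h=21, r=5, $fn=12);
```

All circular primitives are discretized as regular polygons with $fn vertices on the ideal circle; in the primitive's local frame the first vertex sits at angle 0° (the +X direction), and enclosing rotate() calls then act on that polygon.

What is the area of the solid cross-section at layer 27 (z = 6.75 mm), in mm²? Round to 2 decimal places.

At z = 6.75 mm: the r=5 cylinder contributes a regular 12-gon of circumradius 5 (area = (12/2)·5.000²·sin(360°/12) = 75.00 mm²); (whole slice rotated 60° about Z — lengths, areas and connectivity unchanged). Overall, the cross-section is a single solid region. Net area = 75.00 mm².

75.00 mm²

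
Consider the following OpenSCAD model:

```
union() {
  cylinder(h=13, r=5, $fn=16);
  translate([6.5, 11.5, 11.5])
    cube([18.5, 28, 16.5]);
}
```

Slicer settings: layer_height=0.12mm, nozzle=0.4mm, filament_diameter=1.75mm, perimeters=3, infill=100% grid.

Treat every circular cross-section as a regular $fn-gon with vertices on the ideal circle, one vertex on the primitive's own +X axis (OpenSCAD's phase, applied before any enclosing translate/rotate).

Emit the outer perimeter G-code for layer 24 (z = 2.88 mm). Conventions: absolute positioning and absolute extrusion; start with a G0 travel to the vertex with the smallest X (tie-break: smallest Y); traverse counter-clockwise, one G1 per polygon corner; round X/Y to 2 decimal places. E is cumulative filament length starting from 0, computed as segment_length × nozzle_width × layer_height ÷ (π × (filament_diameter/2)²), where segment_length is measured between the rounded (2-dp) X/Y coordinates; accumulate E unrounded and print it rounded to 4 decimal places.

At z = 2.88 mm: the cylinder: section is a regular 16-gon, circumradius r=5; the cube at (6.5, 11.5) is absent (z outside [11.5, 28]); Taking the union: only the r=5 cylinder is present, so the union is just that shape — 1 connected region. The outline is a single polygon with 16 vertices. Extrusion per mm of travel: 0.4 × 0.12 / (π × 0.875²) = 0.019956. Accumulating E over each segment gives final E = 0.6231.

G0 X-5.00 Y0.00 Z2.88
G1 X-4.62 Y-1.91 E0.0389
G1 X-3.54 Y-3.54 E0.0779
G1 X-1.91 Y-4.62 E0.1169
G1 X0.00 Y-5.00 E0.1558
G1 X1.91 Y-4.62 E0.1946
G1 X3.54 Y-3.54 E0.2337
G1 X4.62 Y-1.91 E0.2727
G1 X5.00 Y0.00 E0.3115
G1 X4.62 Y1.91 E0.3504
G1 X3.54 Y3.54 E0.3894
G1 X1.91 Y4.62 E0.4284
G1 X0.00 Y5.00 E0.4673
G1 X-1.91 Y4.62 E0.5062
G1 X-3.54 Y3.54 E0.5452
G1 X-4.62 Y1.91 E0.5842
G1 X-5.00 Y0.00 E0.6231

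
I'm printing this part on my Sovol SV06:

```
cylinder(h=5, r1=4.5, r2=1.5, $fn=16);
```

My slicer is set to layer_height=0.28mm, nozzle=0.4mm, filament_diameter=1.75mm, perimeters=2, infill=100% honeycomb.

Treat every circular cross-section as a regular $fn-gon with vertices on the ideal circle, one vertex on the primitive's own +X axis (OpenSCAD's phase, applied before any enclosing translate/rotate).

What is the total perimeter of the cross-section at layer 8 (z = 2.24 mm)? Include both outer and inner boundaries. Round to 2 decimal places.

19.70 mm

At z = 2.24 mm: the cone contributes a regular 16-gon of circumradius 3.156 (interpolated between r1=4.5 and r2=1.5 at t=0.448) (perimeter = 2·16·3.156·sin(180°/16) = 19.70 mm). Overall, the cross-section is a single solid region. Total boundary length (outer) = 19.70 mm.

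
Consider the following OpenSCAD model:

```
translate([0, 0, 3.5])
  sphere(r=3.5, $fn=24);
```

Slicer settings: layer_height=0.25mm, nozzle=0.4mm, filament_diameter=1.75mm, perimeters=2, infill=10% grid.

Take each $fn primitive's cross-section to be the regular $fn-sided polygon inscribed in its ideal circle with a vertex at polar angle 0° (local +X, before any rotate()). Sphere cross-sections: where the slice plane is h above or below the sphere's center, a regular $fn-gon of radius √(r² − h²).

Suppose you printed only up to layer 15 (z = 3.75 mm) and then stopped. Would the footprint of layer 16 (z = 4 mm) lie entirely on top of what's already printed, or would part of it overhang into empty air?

Compare the two slices. At z = 3.75: the sphere: section is a regular 24-gon, circumradius = √(r²−h²) = √(3.5²−0.25²) = 3.491 (area = (24/2)·3.491²·sin(360°/24) = 37.85 mm²). At z = 4: the r=3.5 sphere slices to a regular 24-gon of circumradius 3.464 (√(r²−h²) with h=0.5 from center) (area = (24/2)·3.464²·sin(360°/24) = 37.27 mm²). Checking containment: the cross-section at z = 4 is a subset of the cross-section at z = 3.75.

entirely on top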